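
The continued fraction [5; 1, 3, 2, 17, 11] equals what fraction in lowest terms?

10029/1736

Using pₖ = aₖpₖ₋₁ + pₖ₋₂ and qₖ = aₖqₖ₋₁ + qₖ₋₂:
  k=0: a=5, p=5, q=1
  k=1: a=1, p=6, q=1
  k=2: a=3, p=23, q=4
  k=3: a=2, p=52, q=9
  k=4: a=17, p=907, q=157
  k=5: a=11, p=10029, q=1736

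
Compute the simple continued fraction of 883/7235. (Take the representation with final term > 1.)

883 = 0*7235 + 883
7235 = 8*883 + 171
883 = 5*171 + 28
171 = 6*28 + 3
28 = 9*3 + 1
3 = 3*1 + 0  (stop)
So 883/7235 = [0; 8, 5, 6, 9, 3].

[0; 8, 5, 6, 9, 3]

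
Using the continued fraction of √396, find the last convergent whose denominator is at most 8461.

79201/3980

√396 = [19; 1, 8, 1, 38, …] (period length 4).
Convergents:
  p_0/q_0 = 19/1
  p_1/q_1 = 20/1
  p_2/q_2 = 179/9
  p_3/q_3 = 199/10
  p_4/q_4 = 7741/389
  p_5/q_5 = 7940/399
  p_6/q_6 = 71261/3581
  p_7/q_7 = 79201/3980
  p_8/q_8 = 3080899/154821
q_7 = 3980 ≤ 8461 < 154821 = q_8, so the answer is 79201/3980.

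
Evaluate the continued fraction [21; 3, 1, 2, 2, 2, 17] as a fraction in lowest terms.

23333/1097

Fold from the inside: start with 17/1.
  2 + 1/17 = 35/17
  2 + 17/35 = 87/35
  2 + 35/87 = 209/87
  1 + 87/209 = 296/209
  3 + 209/296 = 1097/296
  21 + 296/1097 = 23333/1097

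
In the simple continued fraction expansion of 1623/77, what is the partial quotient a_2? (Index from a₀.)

1623 = 21·77 + 6   →  a_0 = 21
77 = 12·6 + 5   →  a_1 = 12
6 = 1·5 + 1   →  a_2 = 1

1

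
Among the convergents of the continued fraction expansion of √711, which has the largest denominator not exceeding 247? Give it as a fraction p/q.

4293/161

√711 = [26; 1, 1, 1, 52, …] (period length 4).
Convergents:
  p_0/q_0 = 26/1
  p_1/q_1 = 27/1
  p_2/q_2 = 53/2
  p_3/q_3 = 80/3
  p_4/q_4 = 4213/158
  p_5/q_5 = 4293/161
  p_6/q_6 = 8506/319
q_5 = 161 ≤ 247 < 319 = q_6, so the answer is 4293/161.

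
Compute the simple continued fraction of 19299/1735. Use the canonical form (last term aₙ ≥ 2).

19299 = 11*1735 + 214
1735 = 8*214 + 23
214 = 9*23 + 7
23 = 3*7 + 2
7 = 3*2 + 1
2 = 2*1 + 0  (stop)
So 19299/1735 = [11; 8, 9, 3, 3, 2].

[11; 8, 9, 3, 3, 2]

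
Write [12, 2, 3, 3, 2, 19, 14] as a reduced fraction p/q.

179957/14473

Using pₖ = aₖpₖ₋₁ + pₖ₋₂ and qₖ = aₖqₖ₋₁ + qₖ₋₂:
  k=0: a=12, p=12, q=1
  k=1: a=2, p=25, q=2
  k=2: a=3, p=87, q=7
  k=3: a=3, p=286, q=23
  k=4: a=2, p=659, q=53
  k=5: a=19, p=12807, q=1030
  k=6: a=14, p=179957, q=14473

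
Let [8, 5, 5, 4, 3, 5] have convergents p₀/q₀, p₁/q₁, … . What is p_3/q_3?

893/109

Using pₖ = aₖpₖ₋₁ + pₖ₋₂, qₖ = aₖqₖ₋₁ + qₖ₋₂ (with p₋₁=1, p₋₂=0, q₋₁=0, q₋₂=1):
  k=0: a=8, p=8, q=1
  k=1: a=5, p=41, q=5
  k=2: a=5, p=213, q=26
  k=3: a=4, p=893, q=109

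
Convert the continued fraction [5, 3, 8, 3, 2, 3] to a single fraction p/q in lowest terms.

Using pₖ = aₖpₖ₋₁ + pₖ₋₂ and qₖ = aₖqₖ₋₁ + qₖ₋₂:
  k=0: a=5, p=5, q=1
  k=1: a=3, p=16, q=3
  k=2: a=8, p=133, q=25
  k=3: a=3, p=415, q=78
  k=4: a=2, p=963, q=181
  k=5: a=3, p=3304, q=621

3304/621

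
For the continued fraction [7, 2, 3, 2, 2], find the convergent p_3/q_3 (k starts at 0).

119/16

Using pₖ = aₖpₖ₋₁ + pₖ₋₂, qₖ = aₖqₖ₋₁ + qₖ₋₂ (with p₋₁=1, p₋₂=0, q₋₁=0, q₋₂=1):
  k=0: a=7, p=7, q=1
  k=1: a=2, p=15, q=2
  k=2: a=3, p=52, q=7
  k=3: a=2, p=119, q=16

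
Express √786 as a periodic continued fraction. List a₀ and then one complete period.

[28; 28, 56]

a₀ = ⌊√786⌋ = 28.
With m₀=0, d₀=1 and mₖ₊₁ = dₖaₖ − mₖ, dₖ₊₁ = (n − mₖ₊₁²)/dₖ, aₖ₊₁ = ⌊(a₀+mₖ₊₁)/dₖ₊₁⌋:
  k=1: m=28, d=2, a=28
  k=2: m=28, d=1, a=56
d=1 and a=2a₀=56 at k=2, so the next step gives (m, d) = (28, 2) again — its k=1 value — and the period has length 2.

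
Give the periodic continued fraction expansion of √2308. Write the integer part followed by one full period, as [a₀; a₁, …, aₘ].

a₀ = ⌊√2308⌋ = 48.
With m₀=0, d₀=1 and mₖ₊₁ = dₖaₖ − mₖ, dₖ₊₁ = (n − mₖ₊₁²)/dₖ, aₖ₊₁ = ⌊(a₀+mₖ₊₁)/dₖ₊₁⌋:
  k=1: m=48, d=4, a=24
  k=2: m=48, d=1, a=96
d=1 and a=2a₀=96 at k=2, so the next step gives (m, d) = (48, 4) again — its k=1 value — and the period has length 2.

[48; 24, 96]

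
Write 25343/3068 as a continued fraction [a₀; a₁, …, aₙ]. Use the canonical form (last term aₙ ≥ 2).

[8; 3, 1, 5, 4, 7, 1, 3]

25343 = 8*3068 + 799
3068 = 3*799 + 671
799 = 1*671 + 128
671 = 5*128 + 31
128 = 4*31 + 4
31 = 7*4 + 3
4 = 1*3 + 1
3 = 3*1 + 0  (stop)
So 25343/3068 = [8; 3, 1, 5, 4, 7, 1, 3].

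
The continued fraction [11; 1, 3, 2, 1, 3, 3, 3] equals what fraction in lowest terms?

6109/519

Fold from the inside: start with 3/1.
  3 + 1/3 = 10/3
  3 + 3/10 = 33/10
  1 + 10/33 = 43/33
  2 + 33/43 = 119/43
  3 + 43/119 = 400/119
  1 + 119/400 = 519/400
  11 + 400/519 = 6109/519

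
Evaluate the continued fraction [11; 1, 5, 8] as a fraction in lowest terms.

Using pₖ = aₖpₖ₋₁ + pₖ₋₂ and qₖ = aₖqₖ₋₁ + qₖ₋₂:
  k=0: a=11, p=11, q=1
  k=1: a=1, p=12, q=1
  k=2: a=5, p=71, q=6
  k=3: a=8, p=580, q=49

580/49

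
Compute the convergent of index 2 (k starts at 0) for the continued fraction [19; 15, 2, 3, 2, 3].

591/31

Using pₖ = aₖpₖ₋₁ + pₖ₋₂, qₖ = aₖqₖ₋₁ + qₖ₋₂ (with p₋₁=1, p₋₂=0, q₋₁=0, q₋₂=1):
  k=0: a=19, p=19, q=1
  k=1: a=15, p=286, q=15
  k=2: a=2, p=591, q=31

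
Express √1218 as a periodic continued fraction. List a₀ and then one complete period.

a₀ = ⌊√1218⌋ = 34.
With m₀=0, d₀=1 and mₖ₊₁ = dₖaₖ − mₖ, dₖ₊₁ = (n − mₖ₊₁²)/dₖ, aₖ₊₁ = ⌊(a₀+mₖ₊₁)/dₖ₊₁⌋:
  k=1: m=34, d=62, a=1
  k=2: m=28, d=7, a=8
  k=3: m=28, d=62, a=1
  k=4: m=34, d=1, a=68
d=1 and a=2a₀=68 at k=4, so the next step gives (m, d) = (34, 62) again — its k=1 value — and the period has length 4.

[34; 1, 8, 1, 68]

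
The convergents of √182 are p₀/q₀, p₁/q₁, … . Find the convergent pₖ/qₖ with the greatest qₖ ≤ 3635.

38597/2861

√182 = [13; 2, 26, …] (period length 2).
Convergents:
  p_0/q_0 = 13/1
  p_1/q_1 = 27/2
  p_2/q_2 = 715/53
  p_3/q_3 = 1457/108
  p_4/q_4 = 38597/2861
  p_5/q_5 = 78651/5830
q_4 = 2861 ≤ 3635 < 5830 = q_5, so the answer is 38597/2861.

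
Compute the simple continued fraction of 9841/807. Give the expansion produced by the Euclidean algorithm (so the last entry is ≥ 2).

9841 = 12·807 + 157
807 = 5·157 + 22
157 = 7·22 + 3
22 = 7·3 + 1
3 = 3·1 + 0  (stop)
So 9841/807 = [12; 5, 7, 7, 3].

[12; 5, 7, 7, 3]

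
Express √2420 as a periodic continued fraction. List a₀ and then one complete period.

a₀ = ⌊√2420⌋ = 49.
With m₀=0, d₀=1 and mₖ₊₁ = dₖaₖ − mₖ, dₖ₊₁ = (n − mₖ₊₁²)/dₖ, aₖ₊₁ = ⌊(a₀+mₖ₊₁)/dₖ₊₁⌋:
  k=1: m=49, d=19, a=5
  k=2: m=46, d=16, a=5
  k=3: m=34, d=79, a=1
  k=4: m=45, d=5, a=18
  k=5: m=45, d=79, a=1
  k=6: m=34, d=16, a=5
  k=7: m=46, d=19, a=5
  k=8: m=49, d=1, a=98
d=1 and a=2a₀=98 at k=8, so the next step gives (m, d) = (49, 19) again — its k=1 value — and the period has length 8.

[49; 5, 5, 1, 18, 1, 5, 5, 98]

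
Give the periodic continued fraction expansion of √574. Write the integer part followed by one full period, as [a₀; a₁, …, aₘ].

a₀ = ⌊√574⌋ = 23.

[23; 1, 22, 1, 46]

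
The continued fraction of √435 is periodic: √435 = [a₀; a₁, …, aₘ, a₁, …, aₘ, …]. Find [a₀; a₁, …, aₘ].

[20; 1, 5, 1, 40]

a₀ = ⌊√435⌋ = 20.
With m₀=0, d₀=1 and mₖ₊₁ = dₖaₖ − mₖ, dₖ₊₁ = (n − mₖ₊₁²)/dₖ, aₖ₊₁ = ⌊(a₀+mₖ₊₁)/dₖ₊₁⌋:
  k=1: m=20, d=35, a=1
  k=2: m=15, d=6, a=5
  k=3: m=15, d=35, a=1
  k=4: m=20, d=1, a=40
d=1 and a=2a₀=40 at k=4, so the next step gives (m, d) = (20, 35) again — its k=1 value — and the period has length 4.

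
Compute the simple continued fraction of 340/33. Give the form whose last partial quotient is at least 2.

[10; 3, 3, 3]

340 = 10×33 + 10
33 = 3×10 + 3
10 = 3×3 + 1
3 = 3×1 + 0  (stop)
So 340/33 = [10; 3, 3, 3].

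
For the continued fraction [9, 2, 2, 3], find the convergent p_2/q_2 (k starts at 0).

47/5

Using pₖ = aₖpₖ₋₁ + pₖ₋₂, qₖ = aₖqₖ₋₁ + qₖ₋₂ (with p₋₁=1, p₋₂=0, q₋₁=0, q₋₂=1):
  k=0: a=9, p=9, q=1
  k=1: a=2, p=19, q=2
  k=2: a=2, p=47, q=5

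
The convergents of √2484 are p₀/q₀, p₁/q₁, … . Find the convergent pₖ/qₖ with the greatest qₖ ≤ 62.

1246/25

√2484 = [49; 1, 5, 4, 5, 1, 98, …] (period length 6).
Convergents:
  p_0/q_0 = 49/1
  p_1/q_1 = 50/1
  p_2/q_2 = 299/6
  p_3/q_3 = 1246/25
  p_4/q_4 = 6529/131
q_3 = 25 ≤ 62 < 131 = q_4, so the answer is 1246/25.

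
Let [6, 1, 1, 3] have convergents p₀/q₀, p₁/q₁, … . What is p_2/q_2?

Using pₖ = aₖpₖ₋₁ + pₖ₋₂, qₖ = aₖqₖ₋₁ + qₖ₋₂ (with p₋₁=1, p₋₂=0, q₋₁=0, q₋₂=1):
  k=0: a=6, p=6, q=1
  k=1: a=1, p=7, q=1
  k=2: a=1, p=13, q=2

13/2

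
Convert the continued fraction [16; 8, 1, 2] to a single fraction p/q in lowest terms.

Fold from the inside: start with 2/1.
  1 + 1/2 = 3/2
  8 + 2/3 = 26/3
  16 + 3/26 = 419/26

419/26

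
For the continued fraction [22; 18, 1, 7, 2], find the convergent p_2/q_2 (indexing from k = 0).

419/19

Using pₖ = aₖpₖ₋₁ + pₖ₋₂, qₖ = aₖqₖ₋₁ + qₖ₋₂ (with p₋₁=1, p₋₂=0, q₋₁=0, q₋₂=1):
  k=0: a=22, p=22, q=1
  k=1: a=18, p=397, q=18
  k=2: a=1, p=419, q=19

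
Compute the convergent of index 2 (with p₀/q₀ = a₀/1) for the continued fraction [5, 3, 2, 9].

37/7

Using pₖ = aₖpₖ₋₁ + pₖ₋₂, qₖ = aₖqₖ₋₁ + qₖ₋₂ (with p₋₁=1, p₋₂=0, q₋₁=0, q₋₂=1):
  k=0: a=5, p=5, q=1
  k=1: a=3, p=16, q=3
  k=2: a=2, p=37, q=7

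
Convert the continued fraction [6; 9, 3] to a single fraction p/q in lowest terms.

171/28

Fold from the inside: start with 3/1.
  9 + 1/3 = 28/3
  6 + 3/28 = 171/28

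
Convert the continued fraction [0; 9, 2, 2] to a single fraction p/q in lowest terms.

Fold from the inside: start with 2/1.
  2 + 1/2 = 5/2
  9 + 2/5 = 47/5
  0 + 5/47 = 5/47

5/47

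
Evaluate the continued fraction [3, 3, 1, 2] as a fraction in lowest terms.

36/11

Using pₖ = aₖpₖ₋₁ + pₖ₋₂ and qₖ = aₖqₖ₋₁ + qₖ₋₂:
  k=0: a=3, p=3, q=1
  k=1: a=3, p=10, q=3
  k=2: a=1, p=13, q=4
  k=3: a=2, p=36, q=11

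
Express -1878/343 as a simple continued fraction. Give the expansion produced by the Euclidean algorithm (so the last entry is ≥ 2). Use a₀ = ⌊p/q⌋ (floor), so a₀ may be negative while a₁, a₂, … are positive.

-1878 = -6*343 + 180
343 = 1*180 + 163
180 = 1*163 + 17
163 = 9*17 + 10
17 = 1*10 + 7
10 = 1*7 + 3
7 = 2*3 + 1
3 = 3*1 + 0  (stop)
So -1878/343 = [-6; 1, 1, 9, 1, 1, 2, 3].

[-6; 1, 1, 9, 1, 1, 2, 3]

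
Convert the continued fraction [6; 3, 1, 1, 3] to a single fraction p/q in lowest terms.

157/25

Using pₖ = aₖpₖ₋₁ + pₖ₋₂ and qₖ = aₖqₖ₋₁ + qₖ₋₂:
  k=0: a=6, p=6, q=1
  k=1: a=3, p=19, q=3
  k=2: a=1, p=25, q=4
  k=3: a=1, p=44, q=7
  k=4: a=3, p=157, q=25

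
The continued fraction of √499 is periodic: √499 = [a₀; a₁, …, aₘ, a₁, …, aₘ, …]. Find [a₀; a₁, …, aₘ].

[22; 2, 1, 21, 1, 2, 44]

a₀ = ⌊√499⌋ = 22.
With m₀=0, d₀=1 and mₖ₊₁ = dₖaₖ − mₖ, dₖ₊₁ = (n − mₖ₊₁²)/dₖ, aₖ₊₁ = ⌊(a₀+mₖ₊₁)/dₖ₊₁⌋:
  k=1: m=22, d=15, a=2
  k=2: m=8, d=29, a=1
  k=3: m=21, d=2, a=21
  k=4: m=21, d=29, a=1
  k=5: m=8, d=15, a=2
  k=6: m=22, d=1, a=44
d=1 and a=2a₀=44 at k=6, so the next step gives (m, d) = (22, 15) again — its k=1 value — and the period has length 6.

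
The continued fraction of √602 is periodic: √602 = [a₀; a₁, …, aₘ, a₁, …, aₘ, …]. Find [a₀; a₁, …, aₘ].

[24; 1, 1, 6, 1, 1, 48]

a₀ = ⌊√602⌋ = 24.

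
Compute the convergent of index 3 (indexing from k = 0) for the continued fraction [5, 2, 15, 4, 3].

691/126

Using pₖ = aₖpₖ₋₁ + pₖ₋₂, qₖ = aₖqₖ₋₁ + qₖ₋₂ (with p₋₁=1, p₋₂=0, q₋₁=0, q₋₂=1):
  k=0: a=5, p=5, q=1
  k=1: a=2, p=11, q=2
  k=2: a=15, p=170, q=31
  k=3: a=4, p=691, q=126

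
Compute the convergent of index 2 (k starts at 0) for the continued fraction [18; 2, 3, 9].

129/7

Using pₖ = aₖpₖ₋₁ + pₖ₋₂, qₖ = aₖqₖ₋₁ + qₖ₋₂ (with p₋₁=1, p₋₂=0, q₋₁=0, q₋₂=1):
  k=0: a=18, p=18, q=1
  k=1: a=2, p=37, q=2
  k=2: a=3, p=129, q=7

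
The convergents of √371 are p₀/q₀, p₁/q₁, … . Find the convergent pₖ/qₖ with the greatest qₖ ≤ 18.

77/4

√371 = [19; 3, 1, 4, 1, 3, 38, …] (period length 6).
Convergents:
  p_0/q_0 = 19/1
  p_1/q_1 = 58/3
  p_2/q_2 = 77/4
  p_3/q_3 = 366/19
q_2 = 4 ≤ 18 < 19 = q_3, so the answer is 77/4.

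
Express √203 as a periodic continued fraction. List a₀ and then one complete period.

a₀ = ⌊√203⌋ = 14.
With m₀=0, d₀=1 and mₖ₊₁ = dₖaₖ − mₖ, dₖ₊₁ = (n − mₖ₊₁²)/dₖ, aₖ₊₁ = ⌊(a₀+mₖ₊₁)/dₖ₊₁⌋:
  k=1: m=14, d=7, a=4
  k=2: m=14, d=1, a=28
d=1 and a=2a₀=28 at k=2, so the next step gives (m, d) = (14, 7) again — its k=1 value — and the period has length 2.

[14; 4, 28]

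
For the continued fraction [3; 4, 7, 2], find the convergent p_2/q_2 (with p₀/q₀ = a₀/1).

Using pₖ = aₖpₖ₋₁ + pₖ₋₂, qₖ = aₖqₖ₋₁ + qₖ₋₂ (with p₋₁=1, p₋₂=0, q₋₁=0, q₋₂=1):
  k=0: a=3, p=3, q=1
  k=1: a=4, p=13, q=4
  k=2: a=7, p=94, q=29

94/29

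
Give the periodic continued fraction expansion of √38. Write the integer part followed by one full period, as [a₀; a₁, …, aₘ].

[6; 6, 12]

a₀ = ⌊√38⌋ = 6.
With m₀=0, d₀=1 and mₖ₊₁ = dₖaₖ − mₖ, dₖ₊₁ = (n − mₖ₊₁²)/dₖ, aₖ₊₁ = ⌊(a₀+mₖ₊₁)/dₖ₊₁⌋:
  k=1: m=6, d=2, a=6
  k=2: m=6, d=1, a=12
d=1 and a=2a₀=12 at k=2, so the next step gives (m, d) = (6, 2) again — its k=1 value — and the period has length 2.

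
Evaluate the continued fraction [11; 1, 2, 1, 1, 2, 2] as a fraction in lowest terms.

Fold from the inside: start with 2/1.
  2 + 1/2 = 5/2
  1 + 2/5 = 7/5
  1 + 5/7 = 12/7
  2 + 7/12 = 31/12
  1 + 12/31 = 43/31
  11 + 31/43 = 504/43

504/43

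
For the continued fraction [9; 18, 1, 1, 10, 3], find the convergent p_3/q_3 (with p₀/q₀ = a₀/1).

Using pₖ = aₖpₖ₋₁ + pₖ₋₂, qₖ = aₖqₖ₋₁ + qₖ₋₂ (with p₋₁=1, p₋₂=0, q₋₁=0, q₋₂=1):
  k=0: a=9, p=9, q=1
  k=1: a=18, p=163, q=18
  k=2: a=1, p=172, q=19
  k=3: a=1, p=335, q=37

335/37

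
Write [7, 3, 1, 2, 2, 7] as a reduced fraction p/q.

1403/193

Fold from the inside: start with 7/1.
  2 + 1/7 = 15/7
  2 + 7/15 = 37/15
  1 + 15/37 = 52/37
  3 + 37/52 = 193/52
  7 + 52/193 = 1403/193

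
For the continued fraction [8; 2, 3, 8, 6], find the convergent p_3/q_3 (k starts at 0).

489/58

Using pₖ = aₖpₖ₋₁ + pₖ₋₂, qₖ = aₖqₖ₋₁ + qₖ₋₂ (with p₋₁=1, p₋₂=0, q₋₁=0, q₋₂=1):
  k=0: a=8, p=8, q=1
  k=1: a=2, p=17, q=2
  k=2: a=3, p=59, q=7
  k=3: a=8, p=489, q=58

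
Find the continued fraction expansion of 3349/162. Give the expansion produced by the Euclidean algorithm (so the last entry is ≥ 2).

3349 = 20*162 + 109
162 = 1*109 + 53
109 = 2*53 + 3
53 = 17*3 + 2
3 = 1*2 + 1
2 = 2*1 + 0  (stop)
So 3349/162 = [20; 1, 2, 17, 1, 2].

[20; 1, 2, 17, 1, 2]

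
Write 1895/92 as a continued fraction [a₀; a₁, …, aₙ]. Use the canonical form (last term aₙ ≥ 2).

1895 = 20*92 + 55
92 = 1*55 + 37
55 = 1*37 + 18
37 = 2*18 + 1
18 = 18*1 + 0  (stop)
So 1895/92 = [20; 1, 1, 2, 18].

[20; 1, 1, 2, 18]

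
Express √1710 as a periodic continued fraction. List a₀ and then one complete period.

[41; 2, 1, 5, 4, 5, 1, 2, 82]

a₀ = ⌊√1710⌋ = 41.
With m₀=0, d₀=1 and mₖ₊₁ = dₖaₖ − mₖ, dₖ₊₁ = (n − mₖ₊₁²)/dₖ, aₖ₊₁ = ⌊(a₀+mₖ₊₁)/dₖ₊₁⌋:
  k=1: m=41, d=29, a=2
  k=2: m=17, d=49, a=1
  k=3: m=32, d=14, a=5
  k=4: m=38, d=19, a=4
  k=5: m=38, d=14, a=5
  k=6: m=32, d=49, a=1
  k=7: m=17, d=29, a=2
  k=8: m=41, d=1, a=82
d=1 and a=2a₀=82 at k=8, so the next step gives (m, d) = (41, 29) again — its k=1 value — and the period has length 8.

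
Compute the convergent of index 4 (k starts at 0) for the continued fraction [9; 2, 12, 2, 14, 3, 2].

7139/753

Using pₖ = aₖpₖ₋₁ + pₖ₋₂, qₖ = aₖqₖ₋₁ + qₖ₋₂ (with p₋₁=1, p₋₂=0, q₋₁=0, q₋₂=1):
  k=0: a=9, p=9, q=1
  k=1: a=2, p=19, q=2
  k=2: a=12, p=237, q=25
  k=3: a=2, p=493, q=52
  k=4: a=14, p=7139, q=753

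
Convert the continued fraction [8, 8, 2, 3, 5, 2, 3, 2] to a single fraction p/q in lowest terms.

Using pₖ = aₖpₖ₋₁ + pₖ₋₂ and qₖ = aₖqₖ₋₁ + qₖ₋₂:
  k=0: a=8, p=8, q=1
  k=1: a=8, p=65, q=8
  k=2: a=2, p=138, q=17
  k=3: a=3, p=479, q=59
  k=4: a=5, p=2533, q=312
  k=5: a=2, p=5545, q=683
  k=6: a=3, p=19168, q=2361
  k=7: a=2, p=43881, q=5405

43881/5405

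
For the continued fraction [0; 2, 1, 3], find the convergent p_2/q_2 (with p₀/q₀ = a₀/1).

Using pₖ = aₖpₖ₋₁ + pₖ₋₂, qₖ = aₖqₖ₋₁ + qₖ₋₂ (with p₋₁=1, p₋₂=0, q₋₁=0, q₋₂=1):
  k=0: a=0, p=0, q=1
  k=1: a=2, p=1, q=2
  k=2: a=1, p=1, q=3

1/3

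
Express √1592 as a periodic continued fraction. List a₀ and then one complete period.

[39; 1, 8, 1, 78]

a₀ = ⌊√1592⌋ = 39.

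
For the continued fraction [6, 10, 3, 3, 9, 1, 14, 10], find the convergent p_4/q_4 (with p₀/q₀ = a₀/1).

Using pₖ = aₖpₖ₋₁ + pₖ₋₂, qₖ = aₖqₖ₋₁ + qₖ₋₂ (with p₋₁=1, p₋₂=0, q₋₁=0, q₋₂=1):
  k=0: a=6, p=6, q=1
  k=1: a=10, p=61, q=10
  k=2: a=3, p=189, q=31
  k=3: a=3, p=628, q=103
  k=4: a=9, p=5841, q=958

5841/958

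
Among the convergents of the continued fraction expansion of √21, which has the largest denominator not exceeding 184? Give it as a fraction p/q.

√21 = [4; 1, 1, 2, 1, 1, 8, …] (period length 6).
Convergents:
  p_0/q_0 = 4/1
  p_1/q_1 = 5/1
  p_2/q_2 = 9/2
  p_3/q_3 = 23/5
  p_4/q_4 = 32/7
  p_5/q_5 = 55/12
  p_6/q_6 = 472/103
  p_7/q_7 = 527/115
  p_8/q_8 = 999/218
q_7 = 115 ≤ 184 < 218 = q_8, so the answer is 527/115.

527/115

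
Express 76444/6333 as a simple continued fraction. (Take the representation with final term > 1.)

[12; 14, 7, 2, 1, 9, 2]

76444 = 12×6333 + 448
6333 = 14×448 + 61
448 = 7×61 + 21
61 = 2×21 + 19
21 = 1×19 + 2
19 = 9×2 + 1
2 = 2×1 + 0  (stop)
So 76444/6333 = [12; 14, 7, 2, 1, 9, 2].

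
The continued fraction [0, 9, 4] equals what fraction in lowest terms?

Fold from the inside: start with 4/1.
  9 + 1/4 = 37/4
  0 + 4/37 = 4/37

4/37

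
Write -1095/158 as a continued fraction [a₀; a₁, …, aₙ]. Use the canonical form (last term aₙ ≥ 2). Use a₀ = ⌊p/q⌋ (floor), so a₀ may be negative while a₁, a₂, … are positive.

-1095 = -7·158 + 11
158 = 14·11 + 4
11 = 2·4 + 3
4 = 1·3 + 1
3 = 3·1 + 0  (stop)
So -1095/158 = [-7; 14, 2, 1, 3].

[-7; 14, 2, 1, 3]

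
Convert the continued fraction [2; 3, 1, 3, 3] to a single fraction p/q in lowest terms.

111/49

Fold from the inside: start with 3/1.
  3 + 1/3 = 10/3
  1 + 3/10 = 13/10
  3 + 10/13 = 49/13
  2 + 13/49 = 111/49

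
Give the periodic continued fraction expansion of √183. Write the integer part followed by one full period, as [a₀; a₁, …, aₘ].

a₀ = ⌊√183⌋ = 13.
With m₀=0, d₀=1 and mₖ₊₁ = dₖaₖ − mₖ, dₖ₊₁ = (n − mₖ₊₁²)/dₖ, aₖ₊₁ = ⌊(a₀+mₖ₊₁)/dₖ₊₁⌋:
  k=1: m=13, d=14, a=1
  k=2: m=1, d=13, a=1
  k=3: m=12, d=3, a=8
  k=4: m=12, d=13, a=1
  k=5: m=1, d=14, a=1
  k=6: m=13, d=1, a=26
d=1 and a=2a₀=26 at k=6, so the next step gives (m, d) = (13, 14) again — its k=1 value — and the period has length 6.

[13; 1, 1, 8, 1, 1, 26]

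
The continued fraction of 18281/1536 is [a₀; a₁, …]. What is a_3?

18281 = 11·1536 + 1385   →  a_0 = 11
1536 = 1·1385 + 151   →  a_1 = 1
1385 = 9·151 + 26   →  a_2 = 9
151 = 5·26 + 21   →  a_3 = 5

5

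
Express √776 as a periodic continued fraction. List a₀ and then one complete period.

a₀ = ⌊√776⌋ = 27.

[27; 1, 5, 1, 54]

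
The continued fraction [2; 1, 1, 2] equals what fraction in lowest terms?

13/5

Using pₖ = aₖpₖ₋₁ + pₖ₋₂ and qₖ = aₖqₖ₋₁ + qₖ₋₂:
  k=0: a=2, p=2, q=1
  k=1: a=1, p=3, q=1
  k=2: a=1, p=5, q=2
  k=3: a=2, p=13, q=5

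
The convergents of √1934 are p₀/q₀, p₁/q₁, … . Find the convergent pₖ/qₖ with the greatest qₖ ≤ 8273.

170236/3871

√1934 = [43; 1, 42, 1, 86, …] (period length 4).
Convergents:
  p_0/q_0 = 43/1
  p_1/q_1 = 44/1
  p_2/q_2 = 1891/43
  p_3/q_3 = 1935/44
  p_4/q_4 = 168301/3827
  p_5/q_5 = 170236/3871
  p_6/q_6 = 7318213/166409
q_5 = 3871 ≤ 8273 < 166409 = q_6, so the answer is 170236/3871.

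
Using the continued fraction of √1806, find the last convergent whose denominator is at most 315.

7182/169

√1806 = [42; 2, 84, …] (period length 2).
Convergents:
  p_0/q_0 = 42/1
  p_1/q_1 = 85/2
  p_2/q_2 = 7182/169
  p_3/q_3 = 14449/340
q_2 = 169 ≤ 315 < 340 = q_3, so the answer is 7182/169.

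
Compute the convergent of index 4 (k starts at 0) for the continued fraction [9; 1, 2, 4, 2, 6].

281/29

Using pₖ = aₖpₖ₋₁ + pₖ₋₂, qₖ = aₖqₖ₋₁ + qₖ₋₂ (with p₋₁=1, p₋₂=0, q₋₁=0, q₋₂=1):
  k=0: a=9, p=9, q=1
  k=1: a=1, p=10, q=1
  k=2: a=2, p=29, q=3
  k=3: a=4, p=126, q=13
  k=4: a=2, p=281, q=29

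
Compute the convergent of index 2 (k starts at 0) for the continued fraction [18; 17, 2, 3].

Using pₖ = aₖpₖ₋₁ + pₖ₋₂, qₖ = aₖqₖ₋₁ + qₖ₋₂ (with p₋₁=1, p₋₂=0, q₋₁=0, q₋₂=1):
  k=0: a=18, p=18, q=1
  k=1: a=17, p=307, q=17
  k=2: a=2, p=632, q=35

632/35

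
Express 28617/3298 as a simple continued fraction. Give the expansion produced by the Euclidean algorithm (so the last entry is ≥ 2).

28617 = 8*3298 + 2233
3298 = 1*2233 + 1065
2233 = 2*1065 + 103
1065 = 10*103 + 35
103 = 2*35 + 33
35 = 1*33 + 2
33 = 16*2 + 1
2 = 2*1 + 0  (stop)
So 28617/3298 = [8; 1, 2, 10, 2, 1, 16, 2].

[8; 1, 2, 10, 2, 1, 16, 2]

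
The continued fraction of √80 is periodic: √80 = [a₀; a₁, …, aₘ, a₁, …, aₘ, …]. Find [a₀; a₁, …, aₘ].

[8; 1, 16]

a₀ = ⌊√80⌋ = 8.
With m₀=0, d₀=1 and mₖ₊₁ = dₖaₖ − mₖ, dₖ₊₁ = (n − mₖ₊₁²)/dₖ, aₖ₊₁ = ⌊(a₀+mₖ₊₁)/dₖ₊₁⌋:
  k=1: m=8, d=16, a=1
  k=2: m=8, d=1, a=16
d=1 and a=2a₀=16 at k=2, so the next step gives (m, d) = (8, 16) again — its k=1 value — and the period has length 2.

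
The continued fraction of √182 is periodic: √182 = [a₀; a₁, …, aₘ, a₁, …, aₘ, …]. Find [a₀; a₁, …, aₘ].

[13; 2, 26]

a₀ = ⌊√182⌋ = 13.
With m₀=0, d₀=1 and mₖ₊₁ = dₖaₖ − mₖ, dₖ₊₁ = (n − mₖ₊₁²)/dₖ, aₖ₊₁ = ⌊(a₀+mₖ₊₁)/dₖ₊₁⌋:
  k=1: m=13, d=13, a=2
  k=2: m=13, d=1, a=26
d=1 and a=2a₀=26 at k=2, so the next step gives (m, d) = (13, 13) again — its k=1 value — and the period has length 2.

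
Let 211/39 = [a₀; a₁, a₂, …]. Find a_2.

211 = 5·39 + 16   →  a_0 = 5
39 = 2·16 + 7   →  a_1 = 2
16 = 2·7 + 2   →  a_2 = 2

2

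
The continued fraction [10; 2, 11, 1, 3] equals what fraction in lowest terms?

Fold from the inside: start with 3/1.
  1 + 1/3 = 4/3
  11 + 3/4 = 47/4
  2 + 4/47 = 98/47
  10 + 47/98 = 1027/98

1027/98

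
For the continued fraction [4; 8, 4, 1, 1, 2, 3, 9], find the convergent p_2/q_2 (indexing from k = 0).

136/33

Using pₖ = aₖpₖ₋₁ + pₖ₋₂, qₖ = aₖqₖ₋₁ + qₖ₋₂ (with p₋₁=1, p₋₂=0, q₋₁=0, q₋₂=1):
  k=0: a=4, p=4, q=1
  k=1: a=8, p=33, q=8
  k=2: a=4, p=136, q=33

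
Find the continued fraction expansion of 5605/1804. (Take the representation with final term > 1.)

[3; 9, 2, 1, 7, 2, 1, 2]

5605 = 3*1804 + 193
1804 = 9*193 + 67
193 = 2*67 + 59
67 = 1*59 + 8
59 = 7*8 + 3
8 = 2*3 + 2
3 = 1*2 + 1
2 = 2*1 + 0  (stop)
So 5605/1804 = [3; 9, 2, 1, 7, 2, 1, 2].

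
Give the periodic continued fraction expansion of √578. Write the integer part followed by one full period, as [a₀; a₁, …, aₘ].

[24; 24, 48]

a₀ = ⌊√578⌋ = 24.
With m₀=0, d₀=1 and mₖ₊₁ = dₖaₖ − mₖ, dₖ₊₁ = (n − mₖ₊₁²)/dₖ, aₖ₊₁ = ⌊(a₀+mₖ₊₁)/dₖ₊₁⌋:
  k=1: m=24, d=2, a=24
  k=2: m=24, d=1, a=48
d=1 and a=2a₀=48 at k=2, so the next step gives (m, d) = (24, 2) again — its k=1 value — and the period has length 2.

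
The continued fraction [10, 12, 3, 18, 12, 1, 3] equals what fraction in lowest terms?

Using pₖ = aₖpₖ₋₁ + pₖ₋₂ and qₖ = aₖqₖ₋₁ + qₖ₋₂:
  k=0: a=10, p=10, q=1
  k=1: a=12, p=121, q=12
  k=2: a=3, p=373, q=37
  k=3: a=18, p=6835, q=678
  k=4: a=12, p=82393, q=8173
  k=5: a=1, p=89228, q=8851
  k=6: a=3, p=350077, q=34726

350077/34726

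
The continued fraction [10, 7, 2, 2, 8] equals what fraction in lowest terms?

3152/311

Using pₖ = aₖpₖ₋₁ + pₖ₋₂ and qₖ = aₖqₖ₋₁ + qₖ₋₂:
  k=0: a=10, p=10, q=1
  k=1: a=7, p=71, q=7
  k=2: a=2, p=152, q=15
  k=3: a=2, p=375, q=37
  k=4: a=8, p=3152, q=311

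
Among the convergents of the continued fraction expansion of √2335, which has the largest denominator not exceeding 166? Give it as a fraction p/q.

√2335 = [48; 3, 9, 3, 96, …] (period length 4).
Convergents:
  p_0/q_0 = 48/1
  p_1/q_1 = 145/3
  p_2/q_2 = 1353/28
  p_3/q_3 = 4204/87
  p_4/q_4 = 404937/8380
q_3 = 87 ≤ 166 < 8380 = q_4, so the answer is 4204/87.

4204/87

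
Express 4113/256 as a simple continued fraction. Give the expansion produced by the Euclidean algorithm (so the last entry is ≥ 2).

[16; 15, 17]

4113 = 16*256 + 17
256 = 15*17 + 1
17 = 17*1 + 0  (stop)
So 4113/256 = [16; 15, 17].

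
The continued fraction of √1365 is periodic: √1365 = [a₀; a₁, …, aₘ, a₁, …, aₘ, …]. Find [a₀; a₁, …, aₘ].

a₀ = ⌊√1365⌋ = 36.
With m₀=0, d₀=1 and mₖ₊₁ = dₖaₖ − mₖ, dₖ₊₁ = (n − mₖ₊₁²)/dₖ, aₖ₊₁ = ⌊(a₀+mₖ₊₁)/dₖ₊₁⌋:
  k=1: m=36, d=69, a=1
  k=2: m=33, d=4, a=17
  k=3: m=35, d=35, a=2
  k=4: m=35, d=4, a=17
  k=5: m=33, d=69, a=1
  k=6: m=36, d=1, a=72
d=1 and a=2a₀=72 at k=6, so the next step gives (m, d) = (36, 69) again — its k=1 value — and the period has length 6.

[36; 1, 17, 2, 17, 1, 72]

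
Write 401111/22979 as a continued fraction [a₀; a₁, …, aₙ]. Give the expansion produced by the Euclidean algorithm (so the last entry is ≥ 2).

[17; 2, 5, 8, 13, 3, 6]

401111 = 17*22979 + 10468
22979 = 2*10468 + 2043
10468 = 5*2043 + 253
2043 = 8*253 + 19
253 = 13*19 + 6
19 = 3*6 + 1
6 = 6*1 + 0  (stop)
So 401111/22979 = [17; 2, 5, 8, 13, 3, 6].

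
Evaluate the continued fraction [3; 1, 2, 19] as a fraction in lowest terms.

Fold from the inside: start with 19/1.
  2 + 1/19 = 39/19
  1 + 19/39 = 58/39
  3 + 39/58 = 213/58

213/58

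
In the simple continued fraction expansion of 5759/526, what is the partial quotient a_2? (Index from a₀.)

18

5759 = 10·526 + 499   →  a_0 = 10
526 = 1·499 + 27   →  a_1 = 1
499 = 18·27 + 13   →  a_2 = 18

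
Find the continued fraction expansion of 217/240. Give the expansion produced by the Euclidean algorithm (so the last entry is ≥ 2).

217 = 0×240 + 217
240 = 1×217 + 23
217 = 9×23 + 10
23 = 2×10 + 3
10 = 3×3 + 1
3 = 3×1 + 0  (stop)
So 217/240 = [0; 1, 9, 2, 3, 3].

[0; 1, 9, 2, 3, 3]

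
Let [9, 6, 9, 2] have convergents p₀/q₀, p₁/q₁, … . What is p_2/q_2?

504/55

Using pₖ = aₖpₖ₋₁ + pₖ₋₂, qₖ = aₖqₖ₋₁ + qₖ₋₂ (with p₋₁=1, p₋₂=0, q₋₁=0, q₋₂=1):
  k=0: a=9, p=9, q=1
  k=1: a=6, p=55, q=6
  k=2: a=9, p=504, q=55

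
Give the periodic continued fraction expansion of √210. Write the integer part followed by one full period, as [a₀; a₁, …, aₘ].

[14; 2, 28]

a₀ = ⌊√210⌋ = 14.
With m₀=0, d₀=1 and mₖ₊₁ = dₖaₖ − mₖ, dₖ₊₁ = (n − mₖ₊₁²)/dₖ, aₖ₊₁ = ⌊(a₀+mₖ₊₁)/dₖ₊₁⌋:
  k=1: m=14, d=14, a=2
  k=2: m=14, d=1, a=28
d=1 and a=2a₀=28 at k=2, so the next step gives (m, d) = (14, 14) again — its k=1 value — and the period has length 2.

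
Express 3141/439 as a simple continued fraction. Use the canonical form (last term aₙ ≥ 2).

[7; 6, 2, 5, 6]

3141 = 7×439 + 68
439 = 6×68 + 31
68 = 2×31 + 6
31 = 5×6 + 1
6 = 6×1 + 0  (stop)
So 3141/439 = [7; 6, 2, 5, 6].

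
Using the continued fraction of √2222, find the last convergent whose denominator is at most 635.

9899/210

√2222 = [47; 7, 4, 7, 94, …] (period length 4).
Convergents:
  p_0/q_0 = 47/1
  p_1/q_1 = 330/7
  p_2/q_2 = 1367/29
  p_3/q_3 = 9899/210
  p_4/q_4 = 931873/19769
q_3 = 210 ≤ 635 < 19769 = q_4, so the answer is 9899/210.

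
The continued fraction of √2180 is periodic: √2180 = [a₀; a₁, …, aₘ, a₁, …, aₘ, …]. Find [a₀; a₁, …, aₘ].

a₀ = ⌊√2180⌋ = 46.
With m₀=0, d₀=1 and mₖ₊₁ = dₖaₖ − mₖ, dₖ₊₁ = (n − mₖ₊₁²)/dₖ, aₖ₊₁ = ⌊(a₀+mₖ₊₁)/dₖ₊₁⌋:
  k=1: m=46, d=64, a=1
  k=2: m=18, d=29, a=2
  k=3: m=40, d=20, a=4
  k=4: m=40, d=29, a=2
  k=5: m=18, d=64, a=1
  k=6: m=46, d=1, a=92
d=1 and a=2a₀=92 at k=6, so the next step gives (m, d) = (46, 64) again — its k=1 value — and the period has length 6.

[46; 1, 2, 4, 2, 1, 92]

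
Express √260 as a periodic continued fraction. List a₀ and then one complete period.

a₀ = ⌊√260⌋ = 16.
With m₀=0, d₀=1 and mₖ₊₁ = dₖaₖ − mₖ, dₖ₊₁ = (n − mₖ₊₁²)/dₖ, aₖ₊₁ = ⌊(a₀+mₖ₊₁)/dₖ₊₁⌋:
  k=1: m=16, d=4, a=8
  k=2: m=16, d=1, a=32
d=1 and a=2a₀=32 at k=2, so the next step gives (m, d) = (16, 4) again — its k=1 value — and the period has length 2.

[16; 8, 32]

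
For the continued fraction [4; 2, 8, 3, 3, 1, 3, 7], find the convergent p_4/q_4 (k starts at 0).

Using pₖ = aₖpₖ₋₁ + pₖ₋₂, qₖ = aₖqₖ₋₁ + qₖ₋₂ (with p₋₁=1, p₋₂=0, q₋₁=0, q₋₂=1):
  k=0: a=4, p=4, q=1
  k=1: a=2, p=9, q=2
  k=2: a=8, p=76, q=17
  k=3: a=3, p=237, q=53
  k=4: a=3, p=787, q=176

787/176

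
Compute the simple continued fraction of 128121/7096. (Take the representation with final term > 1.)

128121 = 18×7096 + 393
7096 = 18×393 + 22
393 = 17×22 + 19
22 = 1×19 + 3
19 = 6×3 + 1
3 = 3×1 + 0  (stop)
So 128121/7096 = [18; 18, 17, 1, 6, 3].

[18; 18, 17, 1, 6, 3]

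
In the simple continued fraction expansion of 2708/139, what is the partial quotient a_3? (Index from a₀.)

2708 = 19·139 + 67   →  a_0 = 19
139 = 2·67 + 5   →  a_1 = 2
67 = 13·5 + 2   →  a_2 = 13
5 = 2·2 + 1   →  a_3 = 2

2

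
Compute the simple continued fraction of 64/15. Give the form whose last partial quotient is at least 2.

[4; 3, 1, 3]

64 = 4·15 + 4
15 = 3·4 + 3
4 = 1·3 + 1
3 = 3·1 + 0  (stop)
So 64/15 = [4; 3, 1, 3].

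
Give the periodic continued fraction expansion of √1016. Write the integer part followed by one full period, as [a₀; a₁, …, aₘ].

a₀ = ⌊√1016⌋ = 31.
With m₀=0, d₀=1 and mₖ₊₁ = dₖaₖ − mₖ, dₖ₊₁ = (n − mₖ₊₁²)/dₖ, aₖ₊₁ = ⌊(a₀+mₖ₊₁)/dₖ₊₁⌋:
  k=1: m=31, d=55, a=1
  k=2: m=24, d=8, a=6
  k=3: m=24, d=55, a=1
  k=4: m=31, d=1, a=62
d=1 and a=2a₀=62 at k=4, so the next step gives (m, d) = (31, 55) again — its k=1 value — and the period has length 4.

[31; 1, 6, 1, 62]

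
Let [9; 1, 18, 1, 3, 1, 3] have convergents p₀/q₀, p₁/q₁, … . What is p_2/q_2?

Using pₖ = aₖpₖ₋₁ + pₖ₋₂, qₖ = aₖqₖ₋₁ + qₖ₋₂ (with p₋₁=1, p₋₂=0, q₋₁=0, q₋₂=1):
  k=0: a=9, p=9, q=1
  k=1: a=1, p=10, q=1
  k=2: a=18, p=189, q=19

189/19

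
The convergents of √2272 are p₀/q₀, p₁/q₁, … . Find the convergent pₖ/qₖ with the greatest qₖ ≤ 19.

143/3

√2272 = [47; 1, 1, 1, 94, …] (period length 4).
Convergents:
  p_0/q_0 = 47/1
  p_1/q_1 = 48/1
  p_2/q_2 = 95/2
  p_3/q_3 = 143/3
  p_4/q_4 = 13537/284
q_3 = 3 ≤ 19 < 284 = q_4, so the answer is 143/3.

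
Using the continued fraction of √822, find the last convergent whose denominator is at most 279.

√822 = [28; 1, 2, 28, 2, 1, 56, …] (period length 6).
Convergents:
  p_0/q_0 = 28/1
  p_1/q_1 = 29/1
  p_2/q_2 = 86/3
  p_3/q_3 = 2437/85
  p_4/q_4 = 4960/173
  p_5/q_5 = 7397/258
  p_6/q_6 = 419192/14621
q_5 = 258 ≤ 279 < 14621 = q_6, so the answer is 7397/258.

7397/258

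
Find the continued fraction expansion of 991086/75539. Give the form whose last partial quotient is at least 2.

[13; 8, 3, 8, 8, 3, 14]

991086 = 13×75539 + 9079
75539 = 8×9079 + 2907
9079 = 3×2907 + 358
2907 = 8×358 + 43
358 = 8×43 + 14
43 = 3×14 + 1
14 = 14×1 + 0  (stop)
So 991086/75539 = [13; 8, 3, 8, 8, 3, 14].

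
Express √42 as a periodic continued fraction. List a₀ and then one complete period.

a₀ = ⌊√42⌋ = 6.
With m₀=0, d₀=1 and mₖ₊₁ = dₖaₖ − mₖ, dₖ₊₁ = (n − mₖ₊₁²)/dₖ, aₖ₊₁ = ⌊(a₀+mₖ₊₁)/dₖ₊₁⌋:
  k=1: m=6, d=6, a=2
  k=2: m=6, d=1, a=12
d=1 and a=2a₀=12 at k=2, so the next step gives (m, d) = (6, 6) again — its k=1 value — and the period has length 2.

[6; 2, 12]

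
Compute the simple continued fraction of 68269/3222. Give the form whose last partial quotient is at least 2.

68269 = 21*3222 + 607
3222 = 5*607 + 187
607 = 3*187 + 46
187 = 4*46 + 3
46 = 15*3 + 1
3 = 3*1 + 0  (stop)
So 68269/3222 = [21; 5, 3, 4, 15, 3].

[21; 5, 3, 4, 15, 3]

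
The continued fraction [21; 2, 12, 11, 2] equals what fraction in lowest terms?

Using pₖ = aₖpₖ₋₁ + pₖ₋₂ and qₖ = aₖqₖ₋₁ + qₖ₋₂:
  k=0: a=21, p=21, q=1
  k=1: a=2, p=43, q=2
  k=2: a=12, p=537, q=25
  k=3: a=11, p=5950, q=277
  k=4: a=2, p=12437, q=579

12437/579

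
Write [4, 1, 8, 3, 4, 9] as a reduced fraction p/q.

5465/1117

Fold from the inside: start with 9/1.
  4 + 1/9 = 37/9
  3 + 9/37 = 120/37
  8 + 37/120 = 997/120
  1 + 120/997 = 1117/997
  4 + 997/1117 = 5465/1117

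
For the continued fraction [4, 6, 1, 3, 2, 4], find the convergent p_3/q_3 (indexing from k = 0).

112/27

Using pₖ = aₖpₖ₋₁ + pₖ₋₂, qₖ = aₖqₖ₋₁ + qₖ₋₂ (with p₋₁=1, p₋₂=0, q₋₁=0, q₋₂=1):
  k=0: a=4, p=4, q=1
  k=1: a=6, p=25, q=6
  k=2: a=1, p=29, q=7
  k=3: a=3, p=112, q=27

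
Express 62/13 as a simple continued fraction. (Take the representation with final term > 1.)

[4; 1, 3, 3]

62 = 4*13 + 10
13 = 1*10 + 3
10 = 3*3 + 1
3 = 3*1 + 0  (stop)
So 62/13 = [4; 1, 3, 3].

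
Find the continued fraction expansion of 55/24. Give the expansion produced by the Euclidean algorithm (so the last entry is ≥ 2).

[2; 3, 2, 3]

55 = 2·24 + 7
24 = 3·7 + 3
7 = 2·3 + 1
3 = 3·1 + 0  (stop)
So 55/24 = [2; 3, 2, 3].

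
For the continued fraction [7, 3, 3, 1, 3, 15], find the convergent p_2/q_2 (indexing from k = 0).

Using pₖ = aₖpₖ₋₁ + pₖ₋₂, qₖ = aₖqₖ₋₁ + qₖ₋₂ (with p₋₁=1, p₋₂=0, q₋₁=0, q₋₂=1):
  k=0: a=7, p=7, q=1
  k=1: a=3, p=22, q=3
  k=2: a=3, p=73, q=10

73/10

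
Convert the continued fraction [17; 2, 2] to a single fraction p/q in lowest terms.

Using pₖ = aₖpₖ₋₁ + pₖ₋₂ and qₖ = aₖqₖ₋₁ + qₖ₋₂:
  k=0: a=17, p=17, q=1
  k=1: a=2, p=35, q=2
  k=2: a=2, p=87, q=5

87/5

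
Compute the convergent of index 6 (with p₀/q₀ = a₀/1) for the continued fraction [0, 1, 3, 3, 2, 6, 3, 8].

467/609

Using pₖ = aₖpₖ₋₁ + pₖ₋₂, qₖ = aₖqₖ₋₁ + qₖ₋₂ (with p₋₁=1, p₋₂=0, q₋₁=0, q₋₂=1):
  k=0: a=0, p=0, q=1
  k=1: a=1, p=1, q=1
  k=2: a=3, p=3, q=4
  k=3: a=3, p=10, q=13
  k=4: a=2, p=23, q=30
  k=5: a=6, p=148, q=193
  k=6: a=3, p=467, q=609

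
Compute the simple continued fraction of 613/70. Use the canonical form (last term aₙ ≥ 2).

[8; 1, 3, 8, 2]

613 = 8×70 + 53
70 = 1×53 + 17
53 = 3×17 + 2
17 = 8×2 + 1
2 = 2×1 + 0  (stop)
So 613/70 = [8; 1, 3, 8, 2].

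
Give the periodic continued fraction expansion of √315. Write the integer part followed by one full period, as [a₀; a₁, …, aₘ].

a₀ = ⌊√315⌋ = 17.
With m₀=0, d₀=1 and mₖ₊₁ = dₖaₖ − mₖ, dₖ₊₁ = (n − mₖ₊₁²)/dₖ, aₖ₊₁ = ⌊(a₀+mₖ₊₁)/dₖ₊₁⌋:
  k=1: m=17, d=26, a=1
  k=2: m=9, d=9, a=2
  k=3: m=9, d=26, a=1
  k=4: m=17, d=1, a=34
d=1 and a=2a₀=34 at k=4, so the next step gives (m, d) = (17, 26) again — its k=1 value — and the period has length 4.

[17; 1, 2, 1, 34]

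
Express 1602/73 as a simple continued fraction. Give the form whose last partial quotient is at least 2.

1602 = 21·73 + 69
73 = 1·69 + 4
69 = 17·4 + 1
4 = 4·1 + 0  (stop)
So 1602/73 = [21; 1, 17, 4].

[21; 1, 17, 4]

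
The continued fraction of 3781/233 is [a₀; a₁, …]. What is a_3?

1

3781 = 16·233 + 53   →  a_0 = 16
233 = 4·53 + 21   →  a_1 = 4
53 = 2·21 + 11   →  a_2 = 2
21 = 1·11 + 10   →  a_3 = 1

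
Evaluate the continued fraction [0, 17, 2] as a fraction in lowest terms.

2/35

Fold from the inside: start with 2/1.
  17 + 1/2 = 35/2
  0 + 2/35 = 2/35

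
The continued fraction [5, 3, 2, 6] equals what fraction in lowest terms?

Using pₖ = aₖpₖ₋₁ + pₖ₋₂ and qₖ = aₖqₖ₋₁ + qₖ₋₂:
  k=0: a=5, p=5, q=1
  k=1: a=3, p=16, q=3
  k=2: a=2, p=37, q=7
  k=3: a=6, p=238, q=45

238/45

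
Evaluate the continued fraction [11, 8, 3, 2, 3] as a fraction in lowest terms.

2213/199

Using pₖ = aₖpₖ₋₁ + pₖ₋₂ and qₖ = aₖqₖ₋₁ + qₖ₋₂:
  k=0: a=11, p=11, q=1
  k=1: a=8, p=89, q=8
  k=2: a=3, p=278, q=25
  k=3: a=2, p=645, q=58
  k=4: a=3, p=2213, q=199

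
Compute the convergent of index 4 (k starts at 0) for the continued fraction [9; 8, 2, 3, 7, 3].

3921/430

Using pₖ = aₖpₖ₋₁ + pₖ₋₂, qₖ = aₖqₖ₋₁ + qₖ₋₂ (with p₋₁=1, p₋₂=0, q₋₁=0, q₋₂=1):
  k=0: a=9, p=9, q=1
  k=1: a=8, p=73, q=8
  k=2: a=2, p=155, q=17
  k=3: a=3, p=538, q=59
  k=4: a=7, p=3921, q=430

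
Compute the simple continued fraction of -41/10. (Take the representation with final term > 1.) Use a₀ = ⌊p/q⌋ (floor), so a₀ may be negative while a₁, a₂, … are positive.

[-5; 1, 9]

-41 = -5*10 + 9
10 = 1*9 + 1
9 = 9*1 + 0  (stop)
So -41/10 = [-5; 1, 9].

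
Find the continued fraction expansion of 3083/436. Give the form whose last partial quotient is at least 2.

[7; 14, 15, 2]

3083 = 7×436 + 31
436 = 14×31 + 2
31 = 15×2 + 1
2 = 2×1 + 0  (stop)
So 3083/436 = [7; 14, 15, 2].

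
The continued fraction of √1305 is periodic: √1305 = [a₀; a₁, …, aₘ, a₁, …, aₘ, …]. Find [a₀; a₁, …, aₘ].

a₀ = ⌊√1305⌋ = 36.
With m₀=0, d₀=1 and mₖ₊₁ = dₖaₖ − mₖ, dₖ₊₁ = (n − mₖ₊₁²)/dₖ, aₖ₊₁ = ⌊(a₀+mₖ₊₁)/dₖ₊₁⌋:
  k=1: m=36, d=9, a=8
  k=2: m=36, d=1, a=72
d=1 and a=2a₀=72 at k=2, so the next step gives (m, d) = (36, 9) again — its k=1 value — and the period has length 2.

[36; 8, 72]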